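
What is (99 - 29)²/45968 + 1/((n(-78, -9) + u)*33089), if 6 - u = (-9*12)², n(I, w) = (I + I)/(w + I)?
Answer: 236236485129/2216187553580 ≈ 0.10660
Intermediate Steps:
n(I, w) = 2*I/(I + w) (n(I, w) = (2*I)/(I + w) = 2*I/(I + w))
u = -11658 (u = 6 - (-9*12)² = 6 - 1*(-108)² = 6 - 1*11664 = 6 - 11664 = -11658)
(99 - 29)²/45968 + 1/((n(-78, -9) + u)*33089) = (99 - 29)²/45968 + 1/(2*(-78)/(-78 - 9) - 11658*33089) = 70²*(1/45968) + (1/33089)/(2*(-78)/(-87) - 11658) = 4900*(1/45968) + (1/33089)/(2*(-78)*(-1/87) - 11658) = 1225/11492 + (1/33089)/(52/29 - 11658) = 1225/11492 + (1/33089)/(-338030/29) = 1225/11492 - 29/338030*1/33089 = 1225/11492 - 1/385692230 = 236236485129/2216187553580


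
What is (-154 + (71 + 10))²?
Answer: 5329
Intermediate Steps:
(-154 + (71 + 10))² = (-154 + 81)² = (-73)² = 5329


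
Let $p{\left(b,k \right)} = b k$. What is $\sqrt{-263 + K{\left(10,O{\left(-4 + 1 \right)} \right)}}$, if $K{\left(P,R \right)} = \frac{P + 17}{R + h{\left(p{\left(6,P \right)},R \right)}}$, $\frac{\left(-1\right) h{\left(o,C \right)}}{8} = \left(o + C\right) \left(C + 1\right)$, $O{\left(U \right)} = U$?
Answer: $\frac{8 i \sqrt{41915}}{101} \approx 16.216 i$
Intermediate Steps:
$h{\left(o,C \right)} = - 8 \left(1 + C\right) \left(C + o\right)$ ($h{\left(o,C \right)} = - 8 \left(o + C\right) \left(C + 1\right) = - 8 \left(C + o\right) \left(1 + C\right) = - 8 \left(1 + C\right) \left(C + o\right)$)
$K{\left(P,R \right)} = \frac{17 + P}{- 48 P - 8 R^{2} - 7 R - 48 P R}$ ($K{\left(P,R \right)} = \frac{P + 17}{R - \left(8 R + 8 R^{2} + 8 \cdot 6 P + 8 R 6 P\right)} = \frac{17 + P}{R - \left(8 R + 8 R^{2} + 48 P + 48 P R\right)} = \frac{17 + P}{- 48 P - 8 R^{2} - 7 R - 48 P R}$)
$\sqrt{-263 + K{\left(10,O{\left(-4 + 1 \right)} \right)}} = \sqrt{-263 + \frac{-17 - 10}{7 \left(-4 + 1\right) + 8 \left(-4 + 1\right)^{2} + 48 \cdot 10 + 48 \cdot 10 \left(-4 + 1\right)}} = \sqrt{-263 + \frac{-17 - 10}{7 \left(-3\right) + 8 \left(-3\right)^{2} + 480 + 48 \cdot 10 \left(-3\right)}} = \sqrt{-263 + \frac{1}{-21 + 8 \cdot 9 + 480 - 1440} \left(-27\right)} = \sqrt{-263 + \frac{1}{-21 + 72 + 480 - 1440} \left(-27\right)} = \sqrt{-263 + \frac{1}{-909} \left(-27\right)} = \sqrt{-263 - - \frac{3}{101}} = \sqrt{-263 + \frac{3}{101}} = \sqrt{- \frac{26560}{101}} = \frac{8 i \sqrt{41915}}{101}$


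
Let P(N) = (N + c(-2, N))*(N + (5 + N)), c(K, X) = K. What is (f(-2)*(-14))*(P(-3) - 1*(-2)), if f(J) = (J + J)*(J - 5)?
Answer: -2744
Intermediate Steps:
P(N) = (-2 + N)*(5 + 2*N) (P(N) = (N - 2)*(N + (5 + N)) = (-2 + N)*(5 + 2*N))
f(J) = 2*J*(-5 + J) (f(J) = (2*J)*(-5 + J) = 2*J*(-5 + J))
(f(-2)*(-14))*(P(-3) - 1*(-2)) = ((2*(-2)*(-5 - 2))*(-14))*((-10 - 3 + 2*(-3)²) - 1*(-2)) = ((2*(-2)*(-7))*(-14))*((-10 - 3 + 2*9) + 2) = (28*(-14))*((-10 - 3 + 18) + 2) = -392*(5 + 2) = -392*7 = -2744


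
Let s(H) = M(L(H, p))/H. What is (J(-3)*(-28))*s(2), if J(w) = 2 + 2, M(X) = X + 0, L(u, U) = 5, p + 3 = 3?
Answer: -280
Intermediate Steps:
p = 0 (p = -3 + 3 = 0)
M(X) = X
J(w) = 4
s(H) = 5/H
(J(-3)*(-28))*s(2) = (4*(-28))*(5/2) = -560/2 = -112*5/2 = -280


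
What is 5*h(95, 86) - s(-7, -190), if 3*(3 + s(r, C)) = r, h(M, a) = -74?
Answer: -1094/3 ≈ -364.67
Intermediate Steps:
s(r, C) = -3 + r/3
5*h(95, 86) - s(-7, -190) = 5*(-74) - (-3 + (⅓)*(-7)) = -370 - (-3 - 7/3) = -370 - 1*(-16/3) = -370 + 16/3 = -1094/3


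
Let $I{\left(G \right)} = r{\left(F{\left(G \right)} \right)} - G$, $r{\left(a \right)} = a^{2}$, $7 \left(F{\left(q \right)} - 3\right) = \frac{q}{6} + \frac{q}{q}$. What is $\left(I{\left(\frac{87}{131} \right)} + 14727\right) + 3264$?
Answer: $\frac{60545061033}{3363556} \approx 18000.0$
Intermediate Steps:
$F{\left(q \right)} = \frac{22}{7} + \frac{q}{42}$ ($F{\left(q \right)} = 3 + \frac{\frac{q}{6} + \frac{q}{q}}{7} = 3 + \frac{q \frac{1}{6} + 1}{7} = 3 + \frac{\frac{q}{6} + 1}{7} = 3 + \frac{1 + \frac{q}{6}}{7} = 3 + \left(\frac{1}{7} + \frac{q}{42}\right) = \frac{22}{7} + \frac{q}{42}$)
$I{\left(G \right)} = \left(\frac{22}{7} + \frac{G}{42}\right)^{2} - G$
$\left(I{\left(\frac{87}{131} \right)} + 14727\right) + 3264 = \left(\left(- \frac{87}{131} + \frac{\left(132 + \frac{87}{131}\right)^{2}}{1764}\right) + 14727\right) + 3264 = \left(\left(- \frac{87}{131} + \frac{\left(132 + 87 \cdot \frac{1}{131}\right)^{2}}{1764}\right) + 14727\right) + 3264 = \left(\left(\left(-1\right) \frac{87}{131} + \frac{\left(132 + \frac{87}{131}\right)^{2}}{1764}\right) + 14727\right) + 3264 = \left(\left(- \frac{87}{131} + \frac{\left(\frac{17379}{131}\right)^{2}}{1764}\right) + 14727\right) + 3264 = \left(\left(- \frac{87}{131} + \frac{1}{1764} \cdot \frac{302029641}{17161}\right) + 14727\right) + 3264 = \left(\left(- \frac{87}{131} + \frac{33558849}{3363556}\right) + 14727\right) + 3264 = \left(\frac{31325037}{3363556} + 14727\right) + 3264 = \frac{49566414249}{3363556} + 3264 = \frac{60545061033}{3363556}$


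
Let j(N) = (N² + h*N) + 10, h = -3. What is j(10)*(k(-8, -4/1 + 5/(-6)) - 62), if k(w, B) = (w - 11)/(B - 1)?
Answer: -32896/7 ≈ -4699.4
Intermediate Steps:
k(w, B) = (-11 + w)/(-1 + B)
j(N) = 10 + N² - 3*N (j(N) = (N² - 3*N) + 10 = 10 + N² - 3*N)
j(10)*(k(-8, -4/1 + 5/(-6)) - 62) = (10 + 10² - 3*10)*((-11 - 8)/(-1 + (-4/1 + 5/(-6))) - 62) = (10 + 100 - 30)*(-19/(-1 + (-4*1 + 5*(-⅙))) - 62) = 80*(-19/(-1 + (-4 - ⅚)) - 62) = 80*(-19/(-1 - 29/6) - 62) = 80*(-19/(-35/6) - 62) = 80*(-6/35*(-19) - 62) = 80*(114/35 - 62) = 80*(-2056/35) = -32896/7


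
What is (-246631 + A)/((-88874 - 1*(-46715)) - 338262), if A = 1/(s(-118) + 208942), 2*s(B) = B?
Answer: 51517023172/79463479743 ≈ 0.64831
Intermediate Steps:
s(B) = B/2
A = 1/208883 (A = 1/((½)*(-118) + 208942) = 1/(-59 + 208942) = 1/208883 ≈ 4.7874e-6)
(-246631 + A)/((-88874 - 1*(-46715)) - 338262) = (-246631 + 1/208883)/((-88874 - 1*(-46715)) - 338262) = -51517023172/(208883*((-88874 + 46715) - 338262)) = -51517023172/(208883*(-42159 - 338262)) = -51517023172/208883/(-380421) = -51517023172/208883*(-1/380421) = 51517023172/79463479743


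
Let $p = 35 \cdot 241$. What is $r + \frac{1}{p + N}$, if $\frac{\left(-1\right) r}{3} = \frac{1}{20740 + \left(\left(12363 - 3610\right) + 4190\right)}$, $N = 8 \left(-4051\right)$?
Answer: $- \frac{105602}{807482559} \approx -0.00013078$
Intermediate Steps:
$p = 8435$
$N = -32408$
$r = - \frac{3}{33683}$ ($r = - \frac{3}{20740 + \left(\left(12363 - 3610\right) + 4190\right)} = - \frac{3}{20740 + \left(8753 + 4190\right)} = - \frac{3}{20740 + 12943} = - \frac{3}{33683} \approx -8.9066 \cdot 10^{-5}$)
$r + \frac{1}{p + N} = - \frac{3}{33683} + \frac{1}{8435 - 32408} = - \frac{3}{33683} + \frac{1}{-23973} = - \frac{3}{33683} - \frac{1}{23973} = - \frac{105602}{807482559}$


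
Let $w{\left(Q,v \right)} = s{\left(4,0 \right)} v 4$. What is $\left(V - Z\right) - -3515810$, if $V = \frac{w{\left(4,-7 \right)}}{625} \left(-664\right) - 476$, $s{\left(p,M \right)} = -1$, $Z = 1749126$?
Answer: $\frac{1103861408}{625} \approx 1.7662 \cdot 10^{6}$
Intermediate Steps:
$w{\left(Q,v \right)} = - 4 v$ ($w{\left(Q,v \right)} = - v 4 = - 4 v$)
$V = - \frac{316092}{625}$ ($V = \frac{\left(-4\right) \left(-7\right)}{625} \left(-664\right) - 476 = 28 \cdot \frac{1}{625} \left(-664\right) - 476 = \frac{28}{625} \left(-664\right) - 476 = - \frac{18592}{625} - 476 = - \frac{316092}{625} \approx -505.75$)
$\left(V - Z\right) - -3515810 = \left(- \frac{316092}{625} - 1749126\right) - -3515810 = \left(- \frac{316092}{625} - 1749126\right) + 3515810 = - \frac{1093519842}{625} + 3515810 = \frac{1103861408}{625}$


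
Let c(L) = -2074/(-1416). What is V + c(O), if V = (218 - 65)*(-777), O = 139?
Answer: -84166711/708 ≈ -1.1888e+5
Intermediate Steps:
c(L) = 1037/708 (c(L) = -2074*(-1/1416) = 1037/708)
V = -118881 (V = 153*(-777) = -118881)
V + c(O) = -118881 + 1037/708 = -84166711/708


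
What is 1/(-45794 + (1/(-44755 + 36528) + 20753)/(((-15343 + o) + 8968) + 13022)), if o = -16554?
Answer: -81504889/3732605621796 ≈ -2.1836e-5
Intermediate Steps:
1/(-45794 + (1/(-44755 + 36528) + 20753)/(((-15343 + o) + 8968) + 13022)) = 1/(-45794 + (1/(-44755 + 36528) + 20753)/(((-15343 - 16554) + 8968) + 13022)) = 1/(-45794 + (1/(-8227) + 20753)/((-31897 + 8968) + 13022)) = 1/(-45794 + (-1/8227 + 20753)/(-22929 + 13022)) = 1/(-45794 + (170734930/8227)/(-9907)) = 1/(-45794 + (170734930/8227)*(-1/9907)) = 1/(-45794 - 170734930/81504889) = 1/(-3732605621796/81504889) = -81504889/3732605621796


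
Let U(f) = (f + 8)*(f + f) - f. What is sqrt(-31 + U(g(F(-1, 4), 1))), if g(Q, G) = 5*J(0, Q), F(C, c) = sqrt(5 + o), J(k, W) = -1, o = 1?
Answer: 2*I*sqrt(14) ≈ 7.4833*I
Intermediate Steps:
F(C, c) = sqrt(6) (F(C, c) = sqrt(5 + 1) = sqrt(6))
g(Q, G) = -5 (g(Q, G) = 5*(-1) = -5)
U(f) = -f + 2*f*(8 + f) (U(f) = (8 + f)*(2*f) - f = 2*f*(8 + f) - f = -f + 2*f*(8 + f))
sqrt(-31 + U(g(F(-1, 4), 1))) = sqrt(-31 - 5*(15 + 2*(-5))) = sqrt(-31 - 5*(15 - 10)) = sqrt(-31 - 5*5) = sqrt(-31 - 25) = sqrt(-56) = 2*I*sqrt(14)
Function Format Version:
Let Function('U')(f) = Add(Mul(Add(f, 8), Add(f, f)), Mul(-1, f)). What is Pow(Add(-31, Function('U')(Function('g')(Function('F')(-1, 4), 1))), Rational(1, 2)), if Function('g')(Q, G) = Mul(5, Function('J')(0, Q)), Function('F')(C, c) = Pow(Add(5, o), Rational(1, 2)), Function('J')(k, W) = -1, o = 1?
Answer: Mul(2, I, Pow(14, Rational(1, 2))) ≈ Mul(7.4833, I)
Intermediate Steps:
Function('F')(C, c) = Pow(6, Rational(1, 2)) (Function('F')(C, c) = Pow(Add(5, 1), Rational(1, 2)) = Pow(6, Rational(1, 2)))
Function('g')(Q, G) = -5 (Function('g')(Q, G) = Mul(5, -1) = -5)
Function('U')(f) = Add(Mul(-1, f), Mul(2, f, Add(8, f))) (Function('U')(f) = Add(Mul(Add(8, f), Mul(2, f)), Mul(-1, f)) = Add(Mul(2, f, Add(8, f)), Mul(-1, f)) = Add(Mul(-1, f), Mul(2, f, Add(8, f))))
Pow(Add(-31, Function('U')(Function('g')(Function('F')(-1, 4), 1))), Rational(1, 2)) = Pow(Add(-31, Mul(-5, Add(15, Mul(2, -5)))), Rational(1, 2)) = Pow(Add(-31, Mul(-5, Add(15, -10))), Rational(1, 2)) = Pow(Add(-31, Mul(-5, 5)), Rational(1, 2)) = Pow(Add(-31, -25), Rational(1, 2)) = Pow(-56, Rational(1, 2)) = Mul(2, I, Pow(14, Rational(1, 2)))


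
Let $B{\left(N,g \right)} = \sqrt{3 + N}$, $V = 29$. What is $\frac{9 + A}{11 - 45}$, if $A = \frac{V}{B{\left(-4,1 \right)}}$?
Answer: $- \frac{9}{34} + \frac{29 i}{34} \approx -0.26471 + 0.85294 i$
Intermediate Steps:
$A = - 29 i$ ($A = \frac{29}{\sqrt{3 - 4}} = \frac{29}{\sqrt{-1}} = \frac{29}{i} = 29 \left(- i\right) = - 29 i \approx - 29.0 i$)
$\frac{9 + A}{11 - 45} = \frac{9 - 29 i}{11 - 45} = \frac{9 - 29 i}{-34} = - \frac{9 - 29 i}{34} = - \frac{9}{34} + \frac{29 i}{34}$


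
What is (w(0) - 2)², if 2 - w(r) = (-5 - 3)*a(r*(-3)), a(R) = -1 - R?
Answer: 64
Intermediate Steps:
w(r) = -6 + 24*r (w(r) = 2 - (-5 - 3)*(-1 - r*(-3)) = 2 - (-8)*(-1 - (-3)*r) = 2 - (-8)*(-1 + 3*r) = 2 - (8 - 24*r) = 2 + (-8 + 24*r) = -6 + 24*r)
(w(0) - 2)² = ((-6 + 24*0) - 2)² = ((-6 + 0) - 2)² = (-6 - 2)² = (-8)² = 64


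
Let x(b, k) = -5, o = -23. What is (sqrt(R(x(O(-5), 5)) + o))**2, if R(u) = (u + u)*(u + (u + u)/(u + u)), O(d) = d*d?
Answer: 17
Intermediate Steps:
O(d) = d**2
R(u) = 2*u*(1 + u) (R(u) = (2*u)*(u + (2*u)/((2*u))) = (2*u)*(u + (2*u)*(1/(2*u))) = (2*u)*(u + 1) = (2*u)*(1 + u) = 2*u*(1 + u))
(sqrt(R(x(O(-5), 5)) + o))**2 = (sqrt(2*(-5)*(1 - 5) - 23))**2 = (sqrt(2*(-5)*(-4) - 23))**2 = (sqrt(40 - 23))**2 = (sqrt(17))**2 = 17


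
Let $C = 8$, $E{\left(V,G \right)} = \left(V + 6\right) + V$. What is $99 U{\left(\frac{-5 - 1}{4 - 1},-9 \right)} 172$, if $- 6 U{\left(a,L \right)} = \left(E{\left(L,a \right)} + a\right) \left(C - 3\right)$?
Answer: $198660$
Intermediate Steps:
$E{\left(V,G \right)} = 6 + 2 V$ ($E{\left(V,G \right)} = \left(6 + V\right) + V = 6 + 2 V$)
$U{\left(a,L \right)} = -5 - \frac{5 L}{3} - \frac{5 a}{6}$ ($U{\left(a,L \right)} = - \frac{\left(\left(6 + 2 L\right) + a\right) \left(8 - 3\right)}{6} = - \frac{\left(6 + a + 2 L\right) 5}{6} = - \frac{30 + 5 a + 10 L}{6} = -5 - \frac{5 L}{3} - \frac{5 a}{6}$)
$99 U{\left(\frac{-5 - 1}{4 - 1},-9 \right)} 172 = 99 \left(-5 - -15 - \frac{5 \frac{-5 - 1}{4 - 1}}{6}\right) 172 = 99 \left(-5 + 15 - \frac{5 \left(- \frac{6}{3}\right)}{6}\right) 172 = 99 \left(-5 + 15 - \frac{5 \left(\left(-6\right) \frac{1}{3}\right)}{6}\right) 172 = 99 \left(-5 + 15 - - \frac{5}{3}\right) 172 = 99 \left(-5 + 15 + \frac{5}{3}\right) 172 = 99 \cdot \frac{35}{3} \cdot 172 = 1155 \cdot 172 = 198660$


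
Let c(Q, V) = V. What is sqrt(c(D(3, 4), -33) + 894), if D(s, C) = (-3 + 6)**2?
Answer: sqrt(861) ≈ 29.343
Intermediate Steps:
D(s, C) = 9 (D(s, C) = 3**2 = 9)
sqrt(c(D(3, 4), -33) + 894) = sqrt(-33 + 894) = sqrt(861)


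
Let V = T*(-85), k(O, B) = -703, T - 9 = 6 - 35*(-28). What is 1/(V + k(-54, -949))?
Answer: -1/85278 ≈ -1.1726e-5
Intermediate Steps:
T = 995 (T = 9 + (6 - 35*(-28)) = 9 + (6 + 980) = 9 + 986 = 995)
V = -84575 (V = 995*(-85) = -84575)
1/(V + k(-54, -949)) = 1/(-84575 - 703) = 1/(-85278) = -1/85278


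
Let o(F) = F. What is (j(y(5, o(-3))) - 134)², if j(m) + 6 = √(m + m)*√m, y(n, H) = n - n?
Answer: 19600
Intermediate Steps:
y(n, H) = 0
j(m) = -6 + m*√2 (j(m) = -6 + √(m + m)*√m = -6 + √(2*m)*√m = -6 + (√2*√m)*√m = -6 + m*√2)
(j(y(5, o(-3))) - 134)² = ((-6 + 0*√2) - 134)² = ((-6 + 0) - 134)² = (-6 - 134)² = (-140)² = 19600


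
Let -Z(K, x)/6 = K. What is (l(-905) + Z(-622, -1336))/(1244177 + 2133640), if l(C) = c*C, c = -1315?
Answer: 1193807/3377817 ≈ 0.35343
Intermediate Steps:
Z(K, x) = -6*K
l(C) = -1315*C
(l(-905) + Z(-622, -1336))/(1244177 + 2133640) = (-1315*(-905) - 6*(-622))/(1244177 + 2133640) = (1190075 + 3732)/3377817 = 1193807*(1/3377817) = 1193807/3377817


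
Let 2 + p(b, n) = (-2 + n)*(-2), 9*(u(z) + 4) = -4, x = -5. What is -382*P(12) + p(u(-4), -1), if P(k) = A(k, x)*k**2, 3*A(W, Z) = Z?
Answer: 91684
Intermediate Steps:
A(W, Z) = Z/3
u(z) = -40/9 (u(z) = -4 + (1/9)*(-4) = -4 - 4/9 = -40/9)
p(b, n) = 2 - 2*n (p(b, n) = -2 + (-2 + n)*(-2) = -2 + (4 - 2*n) = 2 - 2*n)
P(k) = -5*k**2/3 (P(k) = ((1/3)*(-5))*k**2 = -5*k**2/3)
-382*P(12) + p(u(-4), -1) = -(-1910)*12**2/3 + (2 - 2*(-1)) = -(-1910)*144/3 + (2 + 2) = -382*(-240) + 4 = 91680 + 4 = 91684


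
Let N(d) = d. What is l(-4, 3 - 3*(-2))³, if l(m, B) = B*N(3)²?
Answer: 531441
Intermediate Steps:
l(m, B) = 9*B (l(m, B) = B*3² = B*9 = 9*B)
l(-4, 3 - 3*(-2))³ = (9*(3 - 3*(-2)))³ = (9*(3 + 6))³ = (9*9)³ = 81³ = 531441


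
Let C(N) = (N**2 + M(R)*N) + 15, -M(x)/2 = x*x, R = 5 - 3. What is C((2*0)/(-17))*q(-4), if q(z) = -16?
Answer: -240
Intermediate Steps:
R = 2
M(x) = -2*x**2 (M(x) = -2*x*x = -2*x**2)
C(N) = 15 + N**2 - 8*N (C(N) = (N**2 + (-2*2**2)*N) + 15 = (N**2 + (-2*4)*N) + 15 = (N**2 - 8*N) + 15 = 15 + N**2 - 8*N)
C((2*0)/(-17))*q(-4) = (15 + ((2*0)/(-17))**2 - 8*2*0/(-17))*(-16) = (15 + (0*(-1/17))**2 - 0*(-1)/17)*(-16) = (15 + 0**2 - 8*0)*(-16) = (15 + 0 + 0)*(-16) = 15*(-16) = -240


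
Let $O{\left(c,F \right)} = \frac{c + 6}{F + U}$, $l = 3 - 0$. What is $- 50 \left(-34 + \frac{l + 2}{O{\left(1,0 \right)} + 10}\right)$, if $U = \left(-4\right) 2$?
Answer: $\frac{122100}{73} \approx 1672.6$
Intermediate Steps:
$U = -8$
$l = 3$ ($l = 3 + 0 = 3$)
$O{\left(c,F \right)} = \frac{6 + c}{-8 + F}$ ($O{\left(c,F \right)} = \frac{c + 6}{F - 8} = \frac{6 + c}{-8 + F}$)
$- 50 \left(-34 + \frac{l + 2}{O{\left(1,0 \right)} + 10}\right) = - 50 \left(-34 + \frac{3 + 2}{\frac{6 + 1}{-8 + 0} + 10}\right) = - 50 \left(-34 + \frac{5}{\frac{1}{-8} \cdot 7 + 10}\right) = - 50 \left(-34 + \frac{5}{\left(- \frac{1}{8}\right) 7 + 10}\right) = - 50 \left(-34 + \frac{5}{- \frac{7}{8} + 10}\right) = - 50 \left(-34 + \frac{5}{\frac{73}{8}}\right) = - 50 \left(-34 + 5 \cdot \frac{8}{73}\right) = - 50 \left(-34 + \frac{40}{73}\right) = \left(-50\right) \left(- \frac{2442}{73}\right) = \frac{122100}{73}$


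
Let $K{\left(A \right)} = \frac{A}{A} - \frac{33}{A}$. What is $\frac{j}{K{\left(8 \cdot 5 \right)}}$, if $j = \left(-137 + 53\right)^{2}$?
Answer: $40320$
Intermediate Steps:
$K{\left(A \right)} = 1 - \frac{33}{A}$
$j = 7056$ ($j = \left(-84\right)^{2} = 7056$)
$\frac{j}{K{\left(8 \cdot 5 \right)}} = \frac{7056}{\frac{1}{8 \cdot 5} \left(-33 + 8 \cdot 5\right)} = \frac{7056}{\frac{1}{40} \left(-33 + 40\right)} = \frac{7056}{\frac{1}{40} \cdot 7} = \frac{7056}{\frac{7}{40}} = 7056 \cdot \frac{40}{7} = 40320$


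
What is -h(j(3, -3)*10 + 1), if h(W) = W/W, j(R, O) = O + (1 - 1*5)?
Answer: -1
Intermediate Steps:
j(R, O) = -4 + O (j(R, O) = O + (1 - 5) = O - 4 = -4 + O)
h(W) = 1
-h(j(3, -3)*10 + 1) = -1*1 = -1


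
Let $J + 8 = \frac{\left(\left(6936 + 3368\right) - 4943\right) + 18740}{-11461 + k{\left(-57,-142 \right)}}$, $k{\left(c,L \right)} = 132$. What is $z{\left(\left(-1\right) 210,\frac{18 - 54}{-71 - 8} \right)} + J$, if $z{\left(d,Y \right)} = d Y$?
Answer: $- \frac{94711147}{894991} \approx -105.82$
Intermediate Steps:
$J = - \frac{114733}{11329}$ ($J = -8 + \frac{\left(\left(6936 + 3368\right) - 4943\right) + 18740}{-11461 + 132} = -8 + \frac{\left(10304 - 4943\right) + 18740}{-11329} = -8 + \left(5361 + 18740\right) \left(- \frac{1}{11329}\right) = -8 + 24101 \left(- \frac{1}{11329}\right) = -8 - \frac{24101}{11329} = - \frac{114733}{11329} \approx -10.127$)
$z{\left(d,Y \right)} = Y d$
$z{\left(\left(-1\right) 210,\frac{18 - 54}{-71 - 8} \right)} + J = \frac{18 - 54}{-71 - 8} \left(\left(-1\right) 210\right) - \frac{114733}{11329} = - \frac{36}{-79} \left(-210\right) - \frac{114733}{11329} = \left(-36\right) \left(- \frac{1}{79}\right) \left(-210\right) - \frac{114733}{11329} = \frac{36}{79} \left(-210\right) - \frac{114733}{11329} = - \frac{7560}{79} - \frac{114733}{11329} = - \frac{94711147}{894991}$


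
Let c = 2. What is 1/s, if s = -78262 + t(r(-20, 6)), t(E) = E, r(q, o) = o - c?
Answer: -1/78258 ≈ -1.2778e-5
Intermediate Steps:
r(q, o) = -2 + o (r(q, o) = o - 1*2 = o - 2 = -2 + o)
s = -78258 (s = -78262 + (-2 + 6) = -78262 + 4 = -78258)
1/s = 1/(-78258) = -1/78258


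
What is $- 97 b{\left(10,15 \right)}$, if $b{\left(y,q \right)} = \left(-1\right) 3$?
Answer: $291$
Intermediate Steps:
$b{\left(y,q \right)} = -3$
$- 97 b{\left(10,15 \right)} = \left(-97\right) \left(-3\right) = 291$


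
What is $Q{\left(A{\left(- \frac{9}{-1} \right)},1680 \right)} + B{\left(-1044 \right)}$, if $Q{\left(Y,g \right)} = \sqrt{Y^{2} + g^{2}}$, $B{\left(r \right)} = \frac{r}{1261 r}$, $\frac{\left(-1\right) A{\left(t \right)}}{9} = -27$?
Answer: $\frac{1}{1261} + 3 \sqrt{320161} \approx 1697.5$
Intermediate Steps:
$A{\left(t \right)} = 243$ ($A{\left(t \right)} = \left(-9\right) \left(-27\right) = 243$)
$B{\left(r \right)} = \frac{1}{1261}$ ($B{\left(r \right)} = r \frac{1}{1261 r} = \frac{1}{1261}$)
$Q{\left(A{\left(- \frac{9}{-1} \right)},1680 \right)} + B{\left(-1044 \right)} = \sqrt{243^{2} + 1680^{2}} + \frac{1}{1261} = \sqrt{59049 + 2822400} + \frac{1}{1261} = \sqrt{2881449} + \frac{1}{1261} = 3 \sqrt{320161} + \frac{1}{1261} = \frac{1}{1261} + 3 \sqrt{320161}$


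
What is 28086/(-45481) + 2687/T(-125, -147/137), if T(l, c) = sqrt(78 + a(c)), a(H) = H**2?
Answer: -28086/45481 + 368119*sqrt(1485591)/1485591 ≈ 301.40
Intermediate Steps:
T(l, c) = sqrt(78 + c**2)
28086/(-45481) + 2687/T(-125, -147/137) = 28086/(-45481) + 2687/(sqrt(78 + (-147/137)**2)) = 28086*(-1/45481) + 2687/(sqrt(78 + (-147*1/137)**2)) = -28086/45481 + 2687/(sqrt(78 + (-147/137)**2)) = -28086/45481 + 2687/(sqrt(78 + 21609/18769)) = -28086/45481 + 2687/(sqrt(1485591/18769)) = -28086/45481 + 2687/((sqrt(1485591)/137)) = -28086/45481 + 2687*(137*sqrt(1485591)/1485591) = -28086/45481 + 368119*sqrt(1485591)/1485591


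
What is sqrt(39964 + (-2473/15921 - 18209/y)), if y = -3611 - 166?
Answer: 2*sqrt(446076448327996273)/6681513 ≈ 199.92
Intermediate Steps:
y = -3777
sqrt(39964 + (-2473/15921 - 18209/y)) = sqrt(39964 + (-2473/15921 - 18209/(-3777))) = sqrt(39964 + (-2473*1/15921 - 18209*(-1/3777))) = sqrt(39964 + (-2473/15921 + 18209/3777)) = sqrt(39964 + 93521656/20044539) = sqrt(801153478252/20044539) = 2*sqrt(446076448327996273)/6681513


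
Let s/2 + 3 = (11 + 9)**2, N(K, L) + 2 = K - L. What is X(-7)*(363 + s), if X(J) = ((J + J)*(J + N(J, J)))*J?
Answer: -1020474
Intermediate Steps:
N(K, L) = -2 + K - L (N(K, L) = -2 + (K - L) = -2 + K - L)
X(J) = 2*J**2*(-2 + J) (X(J) = ((J + J)*(J + (-2 + J - J)))*J = ((2*J)*(J - 2))*J = ((2*J)*(-2 + J))*J = (2*J*(-2 + J))*J = 2*J**2*(-2 + J))
s = 794 (s = -6 + 2*(11 + 9)**2 = -6 + 2*20**2 = -6 + 2*400 = -6 + 800 = 794)
X(-7)*(363 + s) = (2*(-7)**2*(-2 - 7))*(363 + 794) = (2*49*(-9))*1157 = -882*1157 = -1020474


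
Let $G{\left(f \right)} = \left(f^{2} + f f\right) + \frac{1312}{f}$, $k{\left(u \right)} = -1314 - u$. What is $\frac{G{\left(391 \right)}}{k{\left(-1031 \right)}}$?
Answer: $- \frac{119554254}{110653} \approx -1080.4$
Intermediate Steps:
$G{\left(f \right)} = 2 f^{2} + \frac{1312}{f}$ ($G{\left(f \right)} = \left(f^{2} + f^{2}\right) + \frac{1312}{f} = 2 f^{2} + \frac{1312}{f}$)
$\frac{G{\left(391 \right)}}{k{\left(-1031 \right)}} = \frac{2 \cdot \frac{1}{391} \left(656 + 391^{3}\right)}{-1314 - -1031} = \frac{2 \cdot \frac{1}{391} \left(656 + 59776471\right)}{-1314 + 1031} = \frac{2 \cdot \frac{1}{391} \cdot 59777127}{-283} = \frac{119554254}{391} \left(- \frac{1}{283}\right) = - \frac{119554254}{110653}$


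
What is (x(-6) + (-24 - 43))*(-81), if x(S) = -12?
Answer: 6399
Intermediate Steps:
(x(-6) + (-24 - 43))*(-81) = (-12 + (-24 - 43))*(-81) = (-12 - 67)*(-81) = -79*(-81) = 6399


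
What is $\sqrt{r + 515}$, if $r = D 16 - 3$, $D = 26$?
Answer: $4 \sqrt{58} \approx 30.463$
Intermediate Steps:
$r = 413$ ($r = 26 \cdot 16 - 3 = 416 - 3 = 413$)
$\sqrt{r + 515} = \sqrt{413 + 515} = \sqrt{928} = 4 \sqrt{58}$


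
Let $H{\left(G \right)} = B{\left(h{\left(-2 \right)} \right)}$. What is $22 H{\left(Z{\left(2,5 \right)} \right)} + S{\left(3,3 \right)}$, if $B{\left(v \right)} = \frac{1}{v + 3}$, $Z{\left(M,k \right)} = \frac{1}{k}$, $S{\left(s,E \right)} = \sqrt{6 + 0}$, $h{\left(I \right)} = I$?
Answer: $22 + \sqrt{6} \approx 24.449$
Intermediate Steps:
$S{\left(s,E \right)} = \sqrt{6}$
$B{\left(v \right)} = \frac{1}{3 + v}$
$H{\left(G \right)} = 1$ ($H{\left(G \right)} = \frac{1}{3 - 2} = 1^{-1} = 1$)
$22 H{\left(Z{\left(2,5 \right)} \right)} + S{\left(3,3 \right)} = 22 \cdot 1 + \sqrt{6} = 22 + \sqrt{6}$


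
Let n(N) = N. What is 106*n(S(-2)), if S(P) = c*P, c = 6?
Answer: -1272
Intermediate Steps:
S(P) = 6*P
106*n(S(-2)) = 106*(6*(-2)) = 106*(-12) = -1272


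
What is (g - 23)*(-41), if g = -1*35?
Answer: 2378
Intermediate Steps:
g = -35
(g - 23)*(-41) = (-35 - 23)*(-41) = -58*(-41) = 2378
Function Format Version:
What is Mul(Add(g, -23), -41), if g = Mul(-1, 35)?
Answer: 2378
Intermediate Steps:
g = -35
Mul(Add(g, -23), -41) = Mul(Add(-35, -23), -41) = Mul(-58, -41) = 2378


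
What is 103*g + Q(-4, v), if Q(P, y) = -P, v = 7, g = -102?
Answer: -10502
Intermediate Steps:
103*g + Q(-4, v) = 103*(-102) - 1*(-4) = -10506 + 4 = -10502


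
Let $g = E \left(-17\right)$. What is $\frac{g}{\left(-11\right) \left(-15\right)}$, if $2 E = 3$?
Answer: $- \frac{17}{110} \approx -0.15455$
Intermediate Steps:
$E = \frac{3}{2}$ ($E = \frac{1}{2} \cdot 3 = \frac{3}{2} \approx 1.5$)
$g = - \frac{51}{2}$ ($g = \frac{3}{2} \left(-17\right) = - \frac{51}{2} \approx -25.5$)
$\frac{g}{\left(-11\right) \left(-15\right)} = - \frac{51}{2 \left(\left(-11\right) \left(-15\right)\right)} = - \frac{51}{2 \cdot 165} = \left(- \frac{51}{2}\right) \frac{1}{165} = - \frac{17}{110}$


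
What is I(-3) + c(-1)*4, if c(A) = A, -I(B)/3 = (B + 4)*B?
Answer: 5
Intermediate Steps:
I(B) = -3*B*(4 + B) (I(B) = -3*(B + 4)*B = -3*(4 + B)*B = -3*B*(4 + B))
I(-3) + c(-1)*4 = -3*(-3)*(4 - 3) - 1*4 = -3*(-3)*1 - 4 = 9 - 4 = 5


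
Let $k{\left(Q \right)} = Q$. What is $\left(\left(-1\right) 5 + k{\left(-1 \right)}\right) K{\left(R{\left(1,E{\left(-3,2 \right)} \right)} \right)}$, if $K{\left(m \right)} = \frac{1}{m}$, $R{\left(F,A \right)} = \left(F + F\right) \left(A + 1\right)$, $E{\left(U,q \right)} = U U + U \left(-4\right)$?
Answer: $- \frac{3}{22} \approx -0.13636$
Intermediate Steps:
$E{\left(U,q \right)} = U^{2} - 4 U$
$R{\left(F,A \right)} = 2 F \left(1 + A\right)$
$\left(\left(-1\right) 5 + k{\left(-1 \right)}\right) K{\left(R{\left(1,E{\left(-3,2 \right)} \right)} \right)} = \frac{\left(-1\right) 5 - 1}{2 \cdot 1 \left(1 - 3 \left(-4 - 3\right)\right)} = \frac{-5 - 1}{2 \cdot 1 \left(1 - -21\right)} = - \frac{6}{2 \cdot 1 \left(1 + 21\right)} = - \frac{6}{2 \cdot 1 \cdot 22} = - \frac{6}{44} = \left(-6\right) \frac{1}{44} = - \frac{3}{22}$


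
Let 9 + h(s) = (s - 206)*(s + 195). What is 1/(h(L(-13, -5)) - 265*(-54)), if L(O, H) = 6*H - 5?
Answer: -1/24259 ≈ -4.1222e-5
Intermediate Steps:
L(O, H) = -5 + 6*H
h(s) = -9 + (-206 + s)*(195 + s) (h(s) = -9 + (s - 206)*(s + 195) = -9 + (-206 + s)*(195 + s))
1/(h(L(-13, -5)) - 265*(-54)) = 1/((-40179 + (-5 + 6*(-5))² - 11*(-5 + 6*(-5))) - 265*(-54)) = 1/((-40179 + (-5 - 30)² - 11*(-5 - 30)) + 14310) = 1/((-40179 + (-35)² - 11*(-35)) + 14310) = 1/((-40179 + 1225 + 385) + 14310) = 1/(-38569 + 14310) = 1/(-24259) = -1/24259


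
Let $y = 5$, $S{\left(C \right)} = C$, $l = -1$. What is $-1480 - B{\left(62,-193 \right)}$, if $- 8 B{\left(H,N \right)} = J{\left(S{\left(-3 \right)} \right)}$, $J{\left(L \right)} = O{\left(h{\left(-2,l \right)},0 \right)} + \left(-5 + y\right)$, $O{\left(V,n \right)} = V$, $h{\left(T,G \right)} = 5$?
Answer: $- \frac{11835}{8} \approx -1479.4$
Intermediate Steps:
$J{\left(L \right)} = 5$ ($J{\left(L \right)} = 5 + \left(-5 + 5\right) = 5 + 0 = 5$)
$B{\left(H,N \right)} = - \frac{5}{8}$ ($B{\left(H,N \right)} = \left(- \frac{1}{8}\right) 5 = - \frac{5}{8}$)
$-1480 - B{\left(62,-193 \right)} = -1480 - - \frac{5}{8} = -1480 + \frac{5}{8} = - \frac{11835}{8}$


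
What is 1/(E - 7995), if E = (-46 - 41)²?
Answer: -1/426 ≈ -0.0023474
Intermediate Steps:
E = 7569 (E = (-87)² = 7569)
1/(E - 7995) = 1/(7569 - 7995) = 1/(-426) = -1/426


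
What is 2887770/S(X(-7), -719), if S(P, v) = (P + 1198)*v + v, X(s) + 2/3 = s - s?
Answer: -1732662/516961 ≈ -3.3516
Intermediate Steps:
X(s) = -2/3 (X(s) = -2/3 + (s - s) = -2/3 + 0 = -2/3)
S(P, v) = v + v*(1198 + P) (S(P, v) = (1198 + P)*v + v = v*(1198 + P) + v = v + v*(1198 + P))
2887770/S(X(-7), -719) = 2887770/((-719*(1199 - 2/3))) = 2887770/((-719*3595/3)) = 2887770/(-2584805/3) = 2887770*(-3/2584805) = -1732662/516961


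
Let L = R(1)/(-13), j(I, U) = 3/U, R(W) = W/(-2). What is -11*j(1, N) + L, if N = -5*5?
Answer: 883/650 ≈ 1.3585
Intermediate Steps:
N = -25
R(W) = -W/2 (R(W) = W*(-1/2) = -W/2)
L = 1/26 (L = -1/2*1/(-13) = -1/2*(-1/13) = 1/26 ≈ 0.038462)
-11*j(1, N) + L = -33/(-25) + 1/26 = -33*(-1)/25 + 1/26 = -11*(-3/25) + 1/26 = 33/25 + 1/26 = 883/650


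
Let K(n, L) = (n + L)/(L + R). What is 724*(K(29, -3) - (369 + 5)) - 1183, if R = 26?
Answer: -6236233/23 ≈ -2.7114e+5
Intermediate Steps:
K(n, L) = (L + n)/(26 + L) (K(n, L) = (n + L)/(L + 26) = (L + n)/(26 + L))
724*(K(29, -3) - (369 + 5)) - 1183 = 724*((-3 + 29)/(26 - 3) - (369 + 5)) - 1183 = 724*(26/23 - 1*374) - 1183 = 724*((1/23)*26 - 374) - 1183 = 724*(26/23 - 374) - 1183 = 724*(-8576/23) - 1183 = -6209024/23 - 1183 = -6236233/23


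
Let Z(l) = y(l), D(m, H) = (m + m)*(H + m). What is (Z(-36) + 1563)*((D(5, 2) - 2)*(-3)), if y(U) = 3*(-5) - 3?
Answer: -315180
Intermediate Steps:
D(m, H) = 2*m*(H + m) (D(m, H) = (2*m)*(H + m) = 2*m*(H + m))
y(U) = -18 (y(U) = -15 - 3 = -18)
Z(l) = -18
(Z(-36) + 1563)*((D(5, 2) - 2)*(-3)) = (-18 + 1563)*((2*5*(2 + 5) - 2)*(-3)) = 1545*((2*5*7 - 2)*(-3)) = 1545*((70 - 2)*(-3)) = 1545*(68*(-3)) = 1545*(-204) = -315180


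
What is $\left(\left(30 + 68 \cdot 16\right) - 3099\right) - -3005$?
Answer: $1024$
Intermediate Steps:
$\left(\left(30 + 68 \cdot 16\right) - 3099\right) - -3005 = \left(\left(30 + 1088\right) - 3099\right) + 3005 = \left(1118 - 3099\right) + 3005 = -1981 + 3005 = 1024$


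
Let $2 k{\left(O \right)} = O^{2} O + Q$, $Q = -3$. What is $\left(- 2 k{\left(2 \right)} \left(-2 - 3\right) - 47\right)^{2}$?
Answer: $484$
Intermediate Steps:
$k{\left(O \right)} = - \frac{3}{2} + \frac{O^{3}}{2}$ ($k{\left(O \right)} = \frac{O^{2} O - 3}{2} = \frac{O^{3} - 3}{2} = \frac{-3 + O^{3}}{2} = - \frac{3}{2} + \frac{O^{3}}{2}$)
$\left(- 2 k{\left(2 \right)} \left(-2 - 3\right) - 47\right)^{2} = \left(- 2 \left(- \frac{3}{2} + \frac{2^{3}}{2}\right) \left(-2 - 3\right) - 47\right)^{2} = \left(- 2 \left(- \frac{3}{2} + \frac{1}{2} \cdot 8\right) \left(-5\right) - 47\right)^{2} = \left(- 2 \left(- \frac{3}{2} + 4\right) \left(-5\right) - 47\right)^{2} = \left(\left(-2\right) \frac{5}{2} \left(-5\right) - 47\right)^{2} = \left(\left(-5\right) \left(-5\right) - 47\right)^{2} = \left(25 - 47\right)^{2} = \left(-22\right)^{2} = 484$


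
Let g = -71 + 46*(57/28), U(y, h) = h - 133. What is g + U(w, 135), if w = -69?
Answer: 345/14 ≈ 24.643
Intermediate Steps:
U(y, h) = -133 + h
g = 317/14 (g = -71 + 46*(57*(1/28)) = -71 + 46*(57/28) = -71 + 1311/14 = 317/14 ≈ 22.643)
g + U(w, 135) = 317/14 + (-133 + 135) = 317/14 + 2 = 345/14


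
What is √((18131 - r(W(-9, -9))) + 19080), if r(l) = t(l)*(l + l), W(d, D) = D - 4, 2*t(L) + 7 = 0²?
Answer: 16*√145 ≈ 192.67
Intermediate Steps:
t(L) = -7/2 (t(L) = -7/2 + (½)*0² = -7/2 + (½)*0 = -7/2 + 0 = -7/2)
W(d, D) = -4 + D
r(l) = -7*l (r(l) = -7*(l + l)/2 = -7*l)
√((18131 - r(W(-9, -9))) + 19080) = √((18131 - (-7)*(-4 - 9)) + 19080) = √((18131 - (-7)*(-13)) + 19080) = √((18131 - 1*91) + 19080) = √((18131 - 91) + 19080) = √(18040 + 19080) = √37120 = 16*√145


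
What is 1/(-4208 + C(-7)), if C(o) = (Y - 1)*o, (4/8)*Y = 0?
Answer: -1/4201 ≈ -0.00023804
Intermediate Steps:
Y = 0 (Y = 2*0 = 0)
C(o) = -o (C(o) = (0 - 1)*o = -o)
1/(-4208 + C(-7)) = 1/(-4208 - 1*(-7)) = 1/(-4208 + 7) = 1/(-4201) = -1/4201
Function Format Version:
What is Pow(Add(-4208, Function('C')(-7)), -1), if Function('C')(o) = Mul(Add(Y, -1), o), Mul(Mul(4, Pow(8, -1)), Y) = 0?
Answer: Rational(-1, 4201) ≈ -0.00023804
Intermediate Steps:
Y = 0 (Y = Mul(2, 0) = 0)
Function('C')(o) = Mul(-1, o) (Function('C')(o) = Mul(Add(0, -1), o) = Mul(-1, o))
Pow(Add(-4208, Function('C')(-7)), -1) = Pow(Add(-4208, Mul(-1, -7)), -1) = Pow(Add(-4208, 7), -1) = Pow(-4201, -1) = Rational(-1, 4201)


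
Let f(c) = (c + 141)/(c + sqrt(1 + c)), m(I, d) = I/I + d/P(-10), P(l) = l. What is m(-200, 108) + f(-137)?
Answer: -185817/18905 - 8*I*sqrt(34)/18905 ≈ -9.829 - 0.0024675*I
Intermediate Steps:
m(I, d) = 1 - d/10 (m(I, d) = I/I + d/(-10) = 1 + d*(-1/10) = 1 - d/10)
f(c) = (141 + c)/(c + sqrt(1 + c))
m(-200, 108) + f(-137) = (1 - 1/10*108) + (141 - 137)/(-137 + sqrt(1 - 137)) = (1 - 54/5) + 4/(-137 + sqrt(-136)) = -49/5 + 4/(-137 + 2*I*sqrt(34))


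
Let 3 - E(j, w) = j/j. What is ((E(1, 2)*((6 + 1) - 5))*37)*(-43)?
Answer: -6364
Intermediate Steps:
E(j, w) = 2 (E(j, w) = 3 - j/j = 3 - 1*1 = 3 - 1 = 2)
((E(1, 2)*((6 + 1) - 5))*37)*(-43) = ((2*((6 + 1) - 5))*37)*(-43) = ((2*(7 - 5))*37)*(-43) = ((2*2)*37)*(-43) = (4*37)*(-43) = 148*(-43) = -6364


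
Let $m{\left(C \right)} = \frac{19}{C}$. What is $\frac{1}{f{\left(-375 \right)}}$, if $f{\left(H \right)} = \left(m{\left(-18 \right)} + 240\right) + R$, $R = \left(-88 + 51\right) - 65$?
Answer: $\frac{18}{2465} \approx 0.0073022$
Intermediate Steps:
$R = -102$ ($R = -37 - 65 = -102$)
$f{\left(H \right)} = \frac{2465}{18}$ ($f{\left(H \right)} = \left(\frac{19}{-18} + 240\right) - 102 = \left(19 \left(- \frac{1}{18}\right) + 240\right) - 102 = \left(- \frac{19}{18} + 240\right) - 102 = \frac{4301}{18} - 102 = \frac{2465}{18}$)
$\frac{1}{f{\left(-375 \right)}} = \frac{1}{\frac{2465}{18}} = \frac{18}{2465}$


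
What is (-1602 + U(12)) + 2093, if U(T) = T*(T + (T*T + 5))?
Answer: 2423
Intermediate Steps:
U(T) = T*(5 + T + T**2) (U(T) = T*(T + (T**2 + 5)) = T*(T + (5 + T**2)) = T*(5 + T + T**2))
(-1602 + U(12)) + 2093 = (-1602 + 12*(5 + 12 + 12**2)) + 2093 = (-1602 + 12*(5 + 12 + 144)) + 2093 = (-1602 + 12*161) + 2093 = (-1602 + 1932) + 2093 = 330 + 2093 = 2423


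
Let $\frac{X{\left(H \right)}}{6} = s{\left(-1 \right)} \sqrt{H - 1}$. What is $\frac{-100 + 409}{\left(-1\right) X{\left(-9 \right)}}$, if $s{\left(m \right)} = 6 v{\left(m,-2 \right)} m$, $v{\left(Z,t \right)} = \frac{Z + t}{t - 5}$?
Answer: $- \frac{721 i \sqrt{10}}{360} \approx - 6.3333 i$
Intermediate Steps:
$v{\left(Z,t \right)} = \frac{Z + t}{-5 + t}$
$s{\left(m \right)} = m \left(\frac{12}{7} - \frac{6 m}{7}\right)$ ($s{\left(m \right)} = 6 \frac{m - 2}{-5 - 2} m = 6 \frac{-2 + m}{-7} m = 6 \left(- \frac{-2 + m}{7}\right) m = 6 \left(\frac{2}{7} - \frac{m}{7}\right) m = \left(\frac{12}{7} - \frac{6 m}{7}\right) m = m \left(\frac{12}{7} - \frac{6 m}{7}\right)$)
$X{\left(H \right)} = - \frac{108 \sqrt{-1 + H}}{7}$ ($X{\left(H \right)} = 6 \cdot \frac{6}{7} \left(-1\right) \left(2 - -1\right) \sqrt{H - 1} = 6 \cdot \frac{6}{7} \left(-1\right) \left(2 + 1\right) \sqrt{-1 + H} = 6 \cdot \frac{6}{7} \left(-1\right) 3 \sqrt{-1 + H} = 6 \left(- \frac{18 \sqrt{-1 + H}}{7}\right) = - \frac{108 \sqrt{-1 + H}}{7}$)
$\frac{-100 + 409}{\left(-1\right) X{\left(-9 \right)}} = \frac{-100 + 409}{\left(-1\right) \left(- \frac{108 \sqrt{-1 - 9}}{7}\right)} = \frac{309}{\left(-1\right) \left(- \frac{108 \sqrt{-10}}{7}\right)} = \frac{309}{\left(-1\right) \left(- \frac{108 i \sqrt{10}}{7}\right)} = \frac{309}{\frac{108}{7} i \sqrt{10}} = 309 \left(- \frac{7 i \sqrt{10}}{1080}\right) = - \frac{721 i \sqrt{10}}{360}$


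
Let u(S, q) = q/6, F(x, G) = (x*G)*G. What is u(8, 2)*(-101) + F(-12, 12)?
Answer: -5285/3 ≈ -1761.7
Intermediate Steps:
F(x, G) = x*G**2 (F(x, G) = (G*x)*G = x*G**2)
u(S, q) = q/6 (u(S, q) = q*(1/6) = q/6)
u(8, 2)*(-101) + F(-12, 12) = ((1/6)*2)*(-101) - 12*12**2 = (1/3)*(-101) - 12*144 = -101/3 - 1728 = -5285/3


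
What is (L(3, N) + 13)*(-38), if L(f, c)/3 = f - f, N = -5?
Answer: -494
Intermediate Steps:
L(f, c) = 0 (L(f, c) = 3*(f - f) = 3*0 = 0)
(L(3, N) + 13)*(-38) = (0 + 13)*(-38) = 13*(-38) = -494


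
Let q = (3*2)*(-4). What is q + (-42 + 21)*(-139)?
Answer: 2895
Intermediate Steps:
q = -24 (q = 6*(-4) = -24)
q + (-42 + 21)*(-139) = -24 + (-42 + 21)*(-139) = -24 - 21*(-139) = -24 + 2919 = 2895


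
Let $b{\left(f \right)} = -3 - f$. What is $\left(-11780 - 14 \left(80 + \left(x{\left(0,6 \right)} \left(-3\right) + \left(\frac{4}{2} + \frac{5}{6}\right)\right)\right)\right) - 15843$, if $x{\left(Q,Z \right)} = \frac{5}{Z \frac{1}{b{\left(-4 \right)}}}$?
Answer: $- \frac{86243}{3} \approx -28748.0$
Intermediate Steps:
$x{\left(Q,Z \right)} = \frac{5}{Z}$ ($x{\left(Q,Z \right)} = \frac{5}{Z \frac{1}{-3 - -4}} = \frac{5}{Z \frac{1}{-3 + 4}} = \frac{5}{Z 1^{-1}} = \frac{5}{Z 1} = \frac{5}{Z}$)
$\left(-11780 - 14 \left(80 + \left(x{\left(0,6 \right)} \left(-3\right) + \left(\frac{4}{2} + \frac{5}{6}\right)\right)\right)\right) - 15843 = \left(-11780 - 14 \left(80 + \left(\frac{5}{6} \left(-3\right) + \left(\frac{4}{2} + \frac{5}{6}\right)\right)\right)\right) - 15843 = \left(-11780 - 14 \left(80 + \left(5 \cdot \frac{1}{6} \left(-3\right) + \left(4 \cdot \frac{1}{2} + 5 \cdot \frac{1}{6}\right)\right)\right)\right) - 15843 = \left(-11780 - 14 \left(80 + \left(\frac{5}{6} \left(-3\right) + \left(2 + \frac{5}{6}\right)\right)\right)\right) - 15843 = \left(-11780 - 14 \left(80 + \left(- \frac{5}{2} + \frac{17}{6}\right)\right)\right) - 15843 = \left(-11780 - 14 \left(80 + \frac{1}{3}\right)\right) - 15843 = \left(-11780 - \frac{3374}{3}\right) - 15843 = - \frac{38714}{3} - 15843 = - \frac{86243}{3}$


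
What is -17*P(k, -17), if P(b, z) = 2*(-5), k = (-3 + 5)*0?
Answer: 170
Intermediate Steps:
k = 0 (k = 2*0 = 0)
P(b, z) = -10
-17*P(k, -17) = -17*(-10) = 170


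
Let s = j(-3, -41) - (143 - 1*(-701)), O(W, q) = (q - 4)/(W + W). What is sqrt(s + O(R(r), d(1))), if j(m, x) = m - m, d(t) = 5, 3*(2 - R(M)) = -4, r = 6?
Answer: I*sqrt(84385)/10 ≈ 29.049*I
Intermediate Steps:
R(M) = 10/3 (R(M) = 2 - 1/3*(-4) = 2 + 4/3 = 10/3)
j(m, x) = 0
O(W, q) = (-4 + q)/(2*W) (O(W, q) = (-4 + q)/((2*W)) = (-4 + q)*(1/(2*W)) = (-4 + q)/(2*W))
s = -844 (s = 0 - (143 - 1*(-701)) = 0 - (143 + 701) = 0 - 1*844 = 0 - 844 = -844)
sqrt(s + O(R(r), d(1))) = sqrt(-844 + (-4 + 5)/(2*(10/3))) = sqrt(-844 + (1/2)*(3/10)*1) = sqrt(-844 + 3/20) = sqrt(-16877/20) = I*sqrt(84385)/10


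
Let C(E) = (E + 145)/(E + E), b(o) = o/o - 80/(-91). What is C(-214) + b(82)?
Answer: 79467/38948 ≈ 2.0403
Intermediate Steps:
b(o) = 171/91 (b(o) = 1 - 80*(-1/91) = 1 + 80/91 = 171/91)
C(E) = (145 + E)/(2*E) (C(E) = (145 + E)/((2*E)) = (145 + E)*(1/(2*E)) = (145 + E)/(2*E))
C(-214) + b(82) = (1/2)*(145 - 214)/(-214) + 171/91 = (1/2)*(-1/214)*(-69) + 171/91 = 69/428 + 171/91 = 79467/38948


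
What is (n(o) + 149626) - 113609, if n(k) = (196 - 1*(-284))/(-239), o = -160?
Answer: 8607583/239 ≈ 36015.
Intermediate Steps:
n(k) = -480/239 (n(k) = (196 + 284)*(-1/239) = 480*(-1/239) = -480/239)
(n(o) + 149626) - 113609 = (-480/239 + 149626) - 113609 = 35760134/239 - 113609 = 8607583/239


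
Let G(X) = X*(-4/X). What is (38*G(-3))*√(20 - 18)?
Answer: -152*√2 ≈ -214.96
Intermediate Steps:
G(X) = -4
(38*G(-3))*√(20 - 18) = (38*(-4))*√(20 - 18) = -152*√2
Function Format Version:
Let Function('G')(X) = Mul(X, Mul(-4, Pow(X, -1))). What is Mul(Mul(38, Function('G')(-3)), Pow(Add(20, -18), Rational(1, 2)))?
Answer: Mul(-152, Pow(2, Rational(1, 2))) ≈ -214.96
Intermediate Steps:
Function('G')(X) = -4
Mul(Mul(38, Function('G')(-3)), Pow(Add(20, -18), Rational(1, 2))) = Mul(Mul(38, -4), Pow(Add(20, -18), Rational(1, 2))) = Mul(-152, Pow(2, Rational(1, 2)))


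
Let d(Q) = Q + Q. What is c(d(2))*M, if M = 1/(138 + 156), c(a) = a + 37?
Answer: 41/294 ≈ 0.13946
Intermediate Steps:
d(Q) = 2*Q
c(a) = 37 + a
M = 1/294 ≈ 0.0034014
c(d(2))*M = (37 + 2*2)*(1/294) = (37 + 4)*(1/294) = 41*(1/294) = 41/294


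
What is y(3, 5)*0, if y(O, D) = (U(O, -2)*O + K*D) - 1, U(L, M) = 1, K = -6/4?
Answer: 0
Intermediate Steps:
K = -3/2 (K = -6*¼ = -3/2 ≈ -1.5000)
y(O, D) = -1 + O - 3*D/2 (y(O, D) = (1*O - 3*D/2) - 1 = (O - 3*D/2) - 1 = -1 + O - 3*D/2)
y(3, 5)*0 = (-1 + 3 - 3/2*5)*0 = (-1 + 3 - 15/2)*0 = -11/2*0 = 0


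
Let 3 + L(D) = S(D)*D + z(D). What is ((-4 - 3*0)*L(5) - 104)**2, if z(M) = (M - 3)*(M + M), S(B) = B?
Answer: 73984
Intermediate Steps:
z(M) = 2*M*(-3 + M) (z(M) = (-3 + M)*(2*M) = 2*M*(-3 + M))
L(D) = -3 + D**2 + 2*D*(-3 + D) (L(D) = -3 + (D*D + 2*D*(-3 + D)) = -3 + (D**2 + 2*D*(-3 + D)) = -3 + D**2 + 2*D*(-3 + D))
((-4 - 3*0)*L(5) - 104)**2 = ((-4 - 3*0)*(-3 - 6*5 + 3*5**2) - 104)**2 = ((-4 + 0)*(-3 - 30 + 3*25) - 104)**2 = (-4*(-3 - 30 + 75) - 104)**2 = (-4*42 - 104)**2 = (-168 - 104)**2 = (-272)**2 = 73984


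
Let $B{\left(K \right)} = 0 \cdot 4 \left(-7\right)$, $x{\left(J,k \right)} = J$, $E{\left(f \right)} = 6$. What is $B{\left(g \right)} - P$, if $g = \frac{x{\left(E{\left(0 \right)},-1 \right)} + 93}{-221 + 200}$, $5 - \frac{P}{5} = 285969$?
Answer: $1429820$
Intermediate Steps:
$P = -1429820$ ($P = 25 - 1429845 = -1429820$)
$g = - \frac{33}{7}$ ($g = \frac{6 + 93}{-221 + 200} = \frac{99}{-21} = 99 \left(- \frac{1}{21}\right) = - \frac{33}{7} \approx -4.7143$)
$B{\left(K \right)} = 0$ ($B{\left(K \right)} = 0 \left(-7\right) = 0$)
$B{\left(g \right)} - P = 0 - -1429820 = 0 + 1429820 = 1429820$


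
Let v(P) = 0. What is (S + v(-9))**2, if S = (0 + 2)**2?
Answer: 16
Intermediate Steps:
S = 4 (S = 2**2 = 4)
(S + v(-9))**2 = (4 + 0)**2 = 4**2 = 16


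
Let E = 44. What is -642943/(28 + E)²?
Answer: -642943/5184 ≈ -124.02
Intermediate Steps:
-642943/(28 + E)² = -642943/(28 + 44)² = -642943/(72²) = -642943/5184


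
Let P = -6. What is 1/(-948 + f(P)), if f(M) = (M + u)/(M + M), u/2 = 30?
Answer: -2/1905 ≈ -0.0010499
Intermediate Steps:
u = 60 (u = 2*30 = 60)
f(M) = (60 + M)/(2*M) (f(M) = (M + 60)/(M + M) = (60 + M)/((2*M)) = (60 + M)*(1/(2*M)) = (60 + M)/(2*M))
1/(-948 + f(P)) = 1/(-948 + (1/2)*(60 - 6)/(-6)) = 1/(-948 + (1/2)*(-1/6)*54) = 1/(-948 - 9/2) = 1/(-1905/2) = -2/1905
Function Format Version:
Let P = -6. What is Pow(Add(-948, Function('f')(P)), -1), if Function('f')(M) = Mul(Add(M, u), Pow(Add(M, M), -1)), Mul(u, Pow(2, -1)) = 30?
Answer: Rational(-2, 1905) ≈ -0.0010499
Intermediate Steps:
u = 60 (u = Mul(2, 30) = 60)
Function('f')(M) = Mul(Rational(1, 2), Pow(M, -1), Add(60, M)) (Function('f')(M) = Mul(Add(M, 60), Pow(Add(M, M), -1)) = Mul(Add(60, M), Pow(Mul(2, M), -1)) = Mul(Add(60, M), Mul(Rational(1, 2), Pow(M, -1))) = Mul(Rational(1, 2), Pow(M, -1), Add(60, M)))
Pow(Add(-948, Function('f')(P)), -1) = Pow(Add(-948, Mul(Rational(1, 2), Pow(-6, -1), Add(60, -6))), -1) = Pow(Add(-948, Mul(Rational(1, 2), Rational(-1, 6), 54)), -1) = Pow(Add(-948, Rational(-9, 2)), -1) = Pow(Rational(-1905, 2), -1) = Rational(-2, 1905)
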